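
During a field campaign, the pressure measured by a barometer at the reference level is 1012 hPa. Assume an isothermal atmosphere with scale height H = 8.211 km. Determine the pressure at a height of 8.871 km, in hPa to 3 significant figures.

P ≈ 344 hPa

Barometric formula: P = P₀ exp(−z/H).
z/H = 8871.0/8211.0 = 1.0804; exp(−1.0804) = 0.33946.
P = 1012 × 0.33946 = 343.53 hPa.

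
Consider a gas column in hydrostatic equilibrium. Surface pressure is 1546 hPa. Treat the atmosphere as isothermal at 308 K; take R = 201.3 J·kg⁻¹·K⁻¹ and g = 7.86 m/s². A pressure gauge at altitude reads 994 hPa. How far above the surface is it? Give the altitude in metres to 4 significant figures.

z ≈ 3484 m

Scale height: H = RT/g = 201.3 × 308 / 7.86 = 7888.1 m.
Invert the barometric formula: z = H ln(P₀/P).
P₀/P = 1546/994 = 1.5553; ln(1.5553) = 0.44167.
z = 7888.1 × 0.44167 = 3483.9 m.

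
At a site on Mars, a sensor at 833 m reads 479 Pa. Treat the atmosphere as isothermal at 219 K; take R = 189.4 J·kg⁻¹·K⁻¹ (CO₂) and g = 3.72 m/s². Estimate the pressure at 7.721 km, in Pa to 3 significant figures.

P ≈ 258 Pa

Scale height: H = RT/g = 189.4 × 219 / 3.72 = 11150 m.
Between two levels, P₂ = P₁ exp(−Δz/H) with Δz = z₂ − z₁.
Δz = 7721.0 − 833.00 = 6888.0 m; Δz/H = 6888.0/11150 = 0.61776.
P₂ = 479 × exp(−0.61776) = 479 × 0.53915 = 258.25 Pa.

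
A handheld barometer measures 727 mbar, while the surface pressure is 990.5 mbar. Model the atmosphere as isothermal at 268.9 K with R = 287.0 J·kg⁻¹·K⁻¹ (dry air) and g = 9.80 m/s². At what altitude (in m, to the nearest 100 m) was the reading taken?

Scale height: H = RT/g = 287.0 × 268.9 / 9.80 = 7874.9 m.
Invert the barometric formula: z = H ln(P₀/P).
P₀/P = 990.5/727 = 1.3624; ln(1.3624) = 0.30925.
z = 7874.9 × 0.30925 = 2435.3 m.

z ≈ 2400 m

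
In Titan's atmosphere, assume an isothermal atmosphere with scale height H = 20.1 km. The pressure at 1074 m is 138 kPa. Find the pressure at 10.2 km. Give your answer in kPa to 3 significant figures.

P ≈ 87.6 kPa

Between two levels, P₂ = P₁ exp(−Δz/H) with Δz = z₂ − z₁.
Δz = 10200 − 1074.0 = 9126.0 m; Δz/H = 9126.0/20100 = 0.45403.
P₂ = 138 × exp(−0.45403) = 138 × 0.63506 = 87.638 kPa.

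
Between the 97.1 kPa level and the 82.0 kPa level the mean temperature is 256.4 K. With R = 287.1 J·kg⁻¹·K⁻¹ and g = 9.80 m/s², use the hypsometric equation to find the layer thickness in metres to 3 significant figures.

Hypsometric equation: Δz = (R T̄/g) ln(P₁/P₂).
R T̄/g = 287.1 × 256.4 / 9.80 = 7511.5 m.
ln(97.1/82.0) = ln(1.1841) = 0.16898.
Δz = 7511.5 × 0.16898 = 1269.3 m.

Δz ≈ 1270 m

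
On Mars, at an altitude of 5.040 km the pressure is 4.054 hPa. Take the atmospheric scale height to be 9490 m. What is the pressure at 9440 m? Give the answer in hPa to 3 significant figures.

P ≈ 2.55 hPa

Between two levels, P₂ = P₁ exp(−Δz/H) with Δz = z₂ − z₁.
Δz = 9440.0 − 5040.0 = 4400.0 m; Δz/H = 4400.0/9490.0 = 0.46365.
P₂ = 4.054 × exp(−0.46365) = 4.054 × 0.62898 = 2.5499 hPa.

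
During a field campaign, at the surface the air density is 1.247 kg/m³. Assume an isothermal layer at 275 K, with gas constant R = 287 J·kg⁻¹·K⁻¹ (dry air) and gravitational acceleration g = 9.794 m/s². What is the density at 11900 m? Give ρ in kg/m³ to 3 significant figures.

Scale height: H = RT/g = 287 × 275 / 9.794 = 8058.5 m.
In an isothermal atmosphere, density decays like pressure: ρ = ρ₀ exp(−z/H).
z/H = 11900/8058.5 = 1.4767; exp(−1.4767) = 0.22839.
ρ = 1.247 × 0.22839 = 0.28480 kg/m³.

ρ ≈ 0.285 kg/m³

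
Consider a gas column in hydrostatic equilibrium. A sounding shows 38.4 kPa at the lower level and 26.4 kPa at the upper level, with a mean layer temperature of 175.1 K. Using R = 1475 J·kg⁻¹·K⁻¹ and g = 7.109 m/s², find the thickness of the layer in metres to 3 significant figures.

Hypsometric equation: Δz = (R T̄/g) ln(P₁/P₂).
R T̄/g = 1475 × 175.1 / 7.109 = 36330 m.
ln(38.4/26.4) = ln(1.4545) = 0.37466.
Δz = 36330 × 0.37466 = 13611 m.

Δz ≈ 13600 m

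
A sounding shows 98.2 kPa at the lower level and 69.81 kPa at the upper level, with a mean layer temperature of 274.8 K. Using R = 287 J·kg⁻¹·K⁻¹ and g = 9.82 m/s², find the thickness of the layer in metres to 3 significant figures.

Δz ≈ 2740 m

Hypsometric equation: Δz = (R T̄/g) ln(P₁/P₂).
R T̄/g = 287 × 274.8 / 9.82 = 8031.3 m.
ln(98.2/69.81) = ln(1.4067) = 0.34125.
Δz = 8031.3 × 0.34125 = 2740.7 m.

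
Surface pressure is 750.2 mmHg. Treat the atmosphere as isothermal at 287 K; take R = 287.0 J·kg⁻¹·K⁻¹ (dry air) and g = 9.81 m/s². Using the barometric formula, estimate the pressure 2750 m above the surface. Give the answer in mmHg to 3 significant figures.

P ≈ 541 mmHg

Scale height: H = RT/g = 287.0 × 287 / 9.81 = 8396.4 m.
Barometric formula: P = P₀ exp(−z/H).
z/H = 2750.0/8396.4 = 0.32752; exp(−0.32752) = 0.72071.
P = 750.2 × 0.72071 = 540.68 mmHg.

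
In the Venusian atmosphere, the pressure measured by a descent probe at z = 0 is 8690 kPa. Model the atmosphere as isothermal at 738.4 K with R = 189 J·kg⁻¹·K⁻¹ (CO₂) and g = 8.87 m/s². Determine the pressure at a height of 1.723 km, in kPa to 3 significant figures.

P ≈ 7790 kPa

Scale height: H = RT/g = 189 × 738.4 / 8.87 = 15734 m.
Barometric formula: P = P₀ exp(−z/H).
z/H = 1723.0/15734 = 0.10951; exp(−0.10951) = 0.89627.
P = 8690 × 0.89627 = 7788.6 kPa.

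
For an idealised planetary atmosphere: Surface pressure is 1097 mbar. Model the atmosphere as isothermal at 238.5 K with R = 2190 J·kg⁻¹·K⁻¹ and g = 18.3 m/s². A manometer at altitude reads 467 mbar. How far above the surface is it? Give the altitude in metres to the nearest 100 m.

Scale height: H = RT/g = 2190 × 238.5 / 18.3 = 28542 m.
Invert the barometric formula: z = H ln(P₀/P).
P₀/P = 1097/467 = 2.3490; ln(2.3490) = 0.85399.
z = 28542 × 0.85399 = 24375 m.

z ≈ 24400 m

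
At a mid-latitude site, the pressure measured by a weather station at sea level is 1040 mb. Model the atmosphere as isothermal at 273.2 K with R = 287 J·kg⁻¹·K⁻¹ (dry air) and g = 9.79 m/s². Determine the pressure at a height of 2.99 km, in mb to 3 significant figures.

P ≈ 716 mb

Scale height: H = RT/g = 287 × 273.2 / 9.79 = 8009.0 m.
Barometric formula: P = P₀ exp(−z/H).
z/H = 2990.0/8009.0 = 0.37333; exp(−0.37333) = 0.68844.
P = 1040 × 0.68844 = 715.98 mb.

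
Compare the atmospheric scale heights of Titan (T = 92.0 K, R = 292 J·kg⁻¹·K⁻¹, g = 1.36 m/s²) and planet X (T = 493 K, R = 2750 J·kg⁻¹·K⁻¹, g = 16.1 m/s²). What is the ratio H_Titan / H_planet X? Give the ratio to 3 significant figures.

H = RT/g for each body.
H_Titan = 292 × 92.0 / 1.36 = 19753 m.
H_planet X = 2750 × 493 / 16.1 = 84208 m.
H_Titan/H_planet X = 19753/84208 = 0.23457.

H_Titan/H_planet X ≈ 0.235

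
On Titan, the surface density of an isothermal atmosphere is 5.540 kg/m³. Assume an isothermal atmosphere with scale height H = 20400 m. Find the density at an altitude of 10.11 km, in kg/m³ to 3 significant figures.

In an isothermal atmosphere, density decays like pressure: ρ = ρ₀ exp(−z/H).
z/H = 10110/20400 = 0.49559; exp(−0.49559) = 0.60921.
ρ = 5.540 × 0.60921 = 3.3750 kg/m³.

ρ ≈ 3.38 kg/m³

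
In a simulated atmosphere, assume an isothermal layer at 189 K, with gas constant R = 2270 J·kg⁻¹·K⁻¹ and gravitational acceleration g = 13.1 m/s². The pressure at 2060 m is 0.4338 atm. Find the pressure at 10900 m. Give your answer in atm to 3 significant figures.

Scale height: H = RT/g = 2270 × 189 / 13.1 = 32750 m.
Between two levels, P₂ = P₁ exp(−Δz/H) with Δz = z₂ − z₁.
Δz = 10900 − 2060.0 = 8840.0 m; Δz/H = 8840.0/32750 = 0.26992.
P₂ = 0.4338 × exp(−0.26992) = 0.4338 × 0.76344 = 0.33118 atm.

P ≈ 0.331 atm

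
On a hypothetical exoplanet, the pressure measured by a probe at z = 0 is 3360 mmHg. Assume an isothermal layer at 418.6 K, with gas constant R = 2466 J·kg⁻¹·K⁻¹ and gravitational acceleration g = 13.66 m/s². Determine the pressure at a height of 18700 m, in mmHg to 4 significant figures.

Scale height: H = RT/g = 2466 × 418.6 / 13.66 = 75569 m.
Barometric formula: P = P₀ exp(−z/H).
z/H = 18700/75569 = 0.24746; exp(−0.24746) = 0.78078.
P = 3360 × 0.78078 = 2623.4 mmHg.

P ≈ 2623 mmHg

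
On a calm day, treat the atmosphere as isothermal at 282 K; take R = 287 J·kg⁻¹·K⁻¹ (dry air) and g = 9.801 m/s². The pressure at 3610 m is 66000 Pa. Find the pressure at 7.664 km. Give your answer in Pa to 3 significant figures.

P ≈ 40400 Pa

Scale height: H = RT/g = 287 × 282 / 9.801 = 8257.7 m.
Between two levels, P₂ = P₁ exp(−Δz/H) with Δz = z₂ − z₁.
Δz = 7664.0 − 3610.0 = 4054.0 m; Δz/H = 4054.0/8257.7 = 0.49094.
P₂ = 66000 × exp(−0.49094) = 66000 × 0.61205 = 40395 Pa.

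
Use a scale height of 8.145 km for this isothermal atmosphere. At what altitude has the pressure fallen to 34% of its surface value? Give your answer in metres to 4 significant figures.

z ≈ 8787 m

Set P/P₀ = exp(−z/H) = 0.34, so z = −H ln(0.34).
−ln(0.34) = 1.0788; z = 8145.0 × 1.0788 = 8786.8 m.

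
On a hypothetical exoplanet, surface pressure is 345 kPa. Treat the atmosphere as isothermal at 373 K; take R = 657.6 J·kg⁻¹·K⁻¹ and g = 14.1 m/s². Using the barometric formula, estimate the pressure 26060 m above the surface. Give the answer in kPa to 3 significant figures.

Scale height: H = RT/g = 657.6 × 373 / 14.1 = 17396 m.
Barometric formula: P = P₀ exp(−z/H).
z/H = 26060/17396 = 1.4980; exp(−1.4980) = 0.22358.
P = 345 × 0.22358 = 77.135 kPa.

P ≈ 77.1 kPa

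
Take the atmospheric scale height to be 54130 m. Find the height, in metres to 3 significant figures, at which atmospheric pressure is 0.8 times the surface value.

z ≈ 12100 m

Set P/P₀ = exp(−z/H) = 0.8, so z = −H ln(0.8).
−ln(0.8) = 0.22314; z = 54130 × 0.22314 = 12079 m.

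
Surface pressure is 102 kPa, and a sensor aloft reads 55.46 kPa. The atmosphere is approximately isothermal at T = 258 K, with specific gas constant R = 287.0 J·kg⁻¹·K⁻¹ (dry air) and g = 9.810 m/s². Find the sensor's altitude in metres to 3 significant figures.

z ≈ 4600 m

Scale height: H = RT/g = 287.0 × 258 / 9.810 = 7548.0 m.
Invert the barometric formula: z = H ln(P₀/P).
P₀/P = 102/55.46 = 1.8392; ln(1.8392) = 0.60933.
z = 7548.0 × 0.60933 = 4599.2 m.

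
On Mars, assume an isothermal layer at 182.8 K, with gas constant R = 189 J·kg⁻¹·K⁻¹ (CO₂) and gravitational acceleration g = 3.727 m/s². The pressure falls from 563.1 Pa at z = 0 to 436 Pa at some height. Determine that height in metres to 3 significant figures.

z ≈ 2370 m

Scale height: H = RT/g = 189 × 182.8 / 3.727 = 9270.0 m.
Invert the barometric formula: z = H ln(P₀/P).
P₀/P = 563.1/436 = 1.2915; ln(1.2915) = 0.25580.
z = 9270.0 × 0.25580 = 2371.3 m.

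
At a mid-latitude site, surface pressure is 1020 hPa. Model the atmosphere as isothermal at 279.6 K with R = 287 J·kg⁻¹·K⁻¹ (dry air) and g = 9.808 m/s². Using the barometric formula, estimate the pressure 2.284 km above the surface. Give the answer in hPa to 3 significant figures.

P ≈ 772 hPa

Scale height: H = RT/g = 287 × 279.6 / 9.808 = 8181.6 m.
Barometric formula: P = P₀ exp(−z/H).
z/H = 2284.0/8181.6 = 0.27916; exp(−0.27916) = 0.75642.
P = 1020 × 0.75642 = 771.55 hPa.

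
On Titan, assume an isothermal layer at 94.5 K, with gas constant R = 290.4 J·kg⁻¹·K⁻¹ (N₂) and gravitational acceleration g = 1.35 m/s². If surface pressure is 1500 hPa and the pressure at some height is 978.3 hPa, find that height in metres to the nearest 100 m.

z ≈ 8700 m

Scale height: H = RT/g = 290.4 × 94.5 / 1.35 = 20328 m.
Invert the barometric formula: z = H ln(P₀/P).
P₀/P = 1500/978.3 = 1.5333; ln(1.5333) = 0.42742.
z = 20328 × 0.42742 = 8688.6 m.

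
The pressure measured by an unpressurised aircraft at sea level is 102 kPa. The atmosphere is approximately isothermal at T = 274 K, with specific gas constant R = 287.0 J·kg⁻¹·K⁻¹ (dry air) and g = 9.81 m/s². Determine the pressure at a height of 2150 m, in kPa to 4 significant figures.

P ≈ 78.00 kPa

Scale height: H = RT/g = 287.0 × 274 / 9.81 = 8016.1 m.
Barometric formula: P = P₀ exp(−z/H).
z/H = 2150.0/8016.1 = 0.26821; exp(−0.26821) = 0.76475.
P = 102 × 0.76475 = 78.005 kPa.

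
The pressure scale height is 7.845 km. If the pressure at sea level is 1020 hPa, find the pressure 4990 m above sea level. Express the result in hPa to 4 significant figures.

Barometric formula: P = P₀ exp(−z/H).
z/H = 4990.0/7845.0 = 0.63607; exp(−0.63607) = 0.52937.
P = 1020 × 0.52937 = 539.96 hPa.

P ≈ 540.0 hPa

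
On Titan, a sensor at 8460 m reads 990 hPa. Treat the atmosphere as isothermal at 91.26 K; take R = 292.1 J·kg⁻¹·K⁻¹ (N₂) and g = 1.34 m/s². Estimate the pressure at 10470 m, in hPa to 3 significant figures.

Scale height: H = RT/g = 292.1 × 91.26 / 1.34 = 19893 m.
Between two levels, P₂ = P₁ exp(−Δz/H) with Δz = z₂ − z₁.
Δz = 10470 − 8460.0 = 2010.0 m; Δz/H = 2010.0/19893 = 0.10104.
P₂ = 990 × exp(−0.10104) = 990 × 0.90390 = 894.86 hPa.

P ≈ 895 hPa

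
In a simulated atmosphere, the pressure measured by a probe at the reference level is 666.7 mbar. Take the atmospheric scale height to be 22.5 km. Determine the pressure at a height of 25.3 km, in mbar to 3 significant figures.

P ≈ 217 mbar

Barometric formula: P = P₀ exp(−z/H).
z/H = 25300/22500 = 1.1244; exp(−1.1244) = 0.32485.
P = 666.7 × 0.32485 = 216.58 mbar.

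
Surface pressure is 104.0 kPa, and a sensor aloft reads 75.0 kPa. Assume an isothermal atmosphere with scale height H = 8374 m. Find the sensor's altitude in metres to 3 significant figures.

Invert the barometric formula: z = H ln(P₀/P).
P₀/P = 104.0/75.0 = 1.3867; ln(1.3867) = 0.32693.
z = 8374.0 × 0.32693 = 2737.7 m.

z ≈ 2740 m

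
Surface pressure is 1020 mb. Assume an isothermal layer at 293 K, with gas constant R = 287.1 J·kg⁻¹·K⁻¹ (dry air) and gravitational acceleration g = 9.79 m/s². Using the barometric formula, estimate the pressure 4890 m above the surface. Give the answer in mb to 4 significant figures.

Scale height: H = RT/g = 287.1 × 293 / 9.79 = 8592.5 m.
Barometric formula: P = P₀ exp(−z/H).
z/H = 4890.0/8592.5 = 0.56910; exp(−0.56910) = 0.56603.
P = 1020 × 0.56603 = 577.35 mb.

P ≈ 577.4 mb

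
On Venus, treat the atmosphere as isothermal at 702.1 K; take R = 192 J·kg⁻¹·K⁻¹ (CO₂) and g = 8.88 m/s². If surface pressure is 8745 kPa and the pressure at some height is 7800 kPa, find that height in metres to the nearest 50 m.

Scale height: H = RT/g = 192 × 702.1 / 8.88 = 15181 m.
Invert the barometric formula: z = H ln(P₀/P).
P₀/P = 8745/7800 = 1.1212; ln(1.1212) = 0.11440.
z = 15181 × 0.11440 = 1736.7 m.

z ≈ 1750 m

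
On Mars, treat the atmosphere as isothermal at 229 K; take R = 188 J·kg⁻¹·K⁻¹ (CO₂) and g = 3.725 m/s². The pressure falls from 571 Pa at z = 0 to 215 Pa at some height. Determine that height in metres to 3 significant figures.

Scale height: H = RT/g = 188 × 229 / 3.725 = 11558 m.
Invert the barometric formula: z = H ln(P₀/P).
P₀/P = 571/215 = 2.6558; ln(2.6558) = 0.97675.
z = 11558 × 0.97675 = 11289 m.

z ≈ 11300 m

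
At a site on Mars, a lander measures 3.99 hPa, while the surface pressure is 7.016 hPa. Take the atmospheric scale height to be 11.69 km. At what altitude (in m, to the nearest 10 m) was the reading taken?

z ≈ 6600 m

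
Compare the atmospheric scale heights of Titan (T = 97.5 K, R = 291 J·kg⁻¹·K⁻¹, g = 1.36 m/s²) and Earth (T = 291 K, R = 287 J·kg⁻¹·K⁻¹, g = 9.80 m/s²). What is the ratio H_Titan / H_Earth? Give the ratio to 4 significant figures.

H_Titan/H_Earth ≈ 2.448

H = RT/g for each body.
H_Titan = 291 × 97.5 / 1.36 = 20862 m.
H_Earth = 287 × 291 / 9.80 = 8522.1 m.
H_Titan/H_Earth = 20862/8522.1 = 2.4480.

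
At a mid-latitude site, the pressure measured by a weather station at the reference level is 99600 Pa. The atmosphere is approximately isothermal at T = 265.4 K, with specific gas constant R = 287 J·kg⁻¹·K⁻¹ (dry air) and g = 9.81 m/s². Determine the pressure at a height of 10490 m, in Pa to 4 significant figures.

P ≈ 25790 Pa

Scale height: H = RT/g = 287 × 265.4 / 9.81 = 7764.5 m.
Barometric formula: P = P₀ exp(−z/H).
z/H = 10490/7764.5 = 1.3510; exp(−1.3510) = 0.25898.
P = 99600 × 0.25898 = 25794 Pa.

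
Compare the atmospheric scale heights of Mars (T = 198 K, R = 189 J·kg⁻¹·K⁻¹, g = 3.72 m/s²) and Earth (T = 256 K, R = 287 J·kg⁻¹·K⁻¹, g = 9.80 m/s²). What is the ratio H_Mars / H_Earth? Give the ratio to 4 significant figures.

H = RT/g for each body.
H_Mars = 189 × 198 / 3.72 = 10060 m.
H_Earth = 287 × 256 / 9.80 = 7497.1 m.
H_Mars/H_Earth = 10060/7497.1 = 1.3419.

H_Mars/H_Earth ≈ 1.342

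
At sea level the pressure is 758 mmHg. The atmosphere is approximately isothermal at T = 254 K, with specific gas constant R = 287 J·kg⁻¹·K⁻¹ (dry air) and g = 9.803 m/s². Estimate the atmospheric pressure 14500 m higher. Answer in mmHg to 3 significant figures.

P ≈ 108 mmHg

Scale height: H = RT/g = 287 × 254 / 9.803 = 7436.3 m.
Barometric formula: P = P₀ exp(−z/H).
z/H = 14500/7436.3 = 1.9499; exp(−1.9499) = 0.14229.
P = 758 × 0.14229 = 107.86 mmHg.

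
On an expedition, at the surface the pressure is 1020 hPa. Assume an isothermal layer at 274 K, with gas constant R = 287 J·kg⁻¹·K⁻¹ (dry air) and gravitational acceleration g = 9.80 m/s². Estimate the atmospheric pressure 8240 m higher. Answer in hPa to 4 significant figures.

Scale height: H = RT/g = 287 × 274 / 9.80 = 8024.3 m.
Barometric formula: P = P₀ exp(−z/H).
z/H = 8240.0/8024.3 = 1.0269; exp(−1.0269) = 0.35812.
P = 1020 × 0.35812 = 365.28 hPa.

P ≈ 365.3 hPa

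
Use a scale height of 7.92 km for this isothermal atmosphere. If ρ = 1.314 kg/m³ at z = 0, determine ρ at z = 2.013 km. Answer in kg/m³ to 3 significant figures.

In an isothermal atmosphere, density decays like pressure: ρ = ρ₀ exp(−z/H).
z/H = 2013.0/7920.0 = 0.25417; exp(−0.25417) = 0.77556.
ρ = 1.314 × 0.77556 = 1.0191 kg/m³.

ρ ≈ 1.02 kg/m³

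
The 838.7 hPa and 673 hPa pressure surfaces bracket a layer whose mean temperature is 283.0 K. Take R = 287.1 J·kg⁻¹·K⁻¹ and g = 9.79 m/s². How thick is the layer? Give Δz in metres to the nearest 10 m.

Δz ≈ 1830 m

Hypsometric equation: Δz = (R T̄/g) ln(P₁/P₂).
R T̄/g = 287.1 × 283.0 / 9.79 = 8299.2 m.
ln(838.7/673) = ln(1.2462) = 0.22010.
Δz = 8299.2 × 0.22010 = 1826.7 m.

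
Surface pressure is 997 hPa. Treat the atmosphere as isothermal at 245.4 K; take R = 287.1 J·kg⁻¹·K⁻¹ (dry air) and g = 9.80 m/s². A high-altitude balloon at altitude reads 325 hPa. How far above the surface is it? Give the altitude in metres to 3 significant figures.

z ≈ 8060 m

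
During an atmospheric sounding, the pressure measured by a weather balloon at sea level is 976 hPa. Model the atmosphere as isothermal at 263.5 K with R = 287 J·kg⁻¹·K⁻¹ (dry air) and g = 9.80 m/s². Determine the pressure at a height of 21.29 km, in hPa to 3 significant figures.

P ≈ 61.8 hPa

Scale height: H = RT/g = 287 × 263.5 / 9.80 = 7716.8 m.
Barometric formula: P = P₀ exp(−z/H).
z/H = 21290/7716.8 = 2.7589; exp(−2.7589) = 0.063361.
P = 976 × 0.063361 = 61.840 hPa.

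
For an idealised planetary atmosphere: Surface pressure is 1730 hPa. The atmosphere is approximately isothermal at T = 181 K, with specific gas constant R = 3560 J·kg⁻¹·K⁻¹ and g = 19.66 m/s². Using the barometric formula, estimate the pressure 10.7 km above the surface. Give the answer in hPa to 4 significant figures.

Scale height: H = RT/g = 3560 × 181 / 19.66 = 32775 m.
Barometric formula: P = P₀ exp(−z/H).
z/H = 10700/32775 = 0.32647; exp(−0.32647) = 0.72147.
P = 1730 × 0.72147 = 1248.1 hPa.

P ≈ 1248 hPa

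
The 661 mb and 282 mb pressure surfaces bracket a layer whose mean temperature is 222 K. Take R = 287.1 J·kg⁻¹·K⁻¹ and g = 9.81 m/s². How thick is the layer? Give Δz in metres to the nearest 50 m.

Hypsometric equation: Δz = (R T̄/g) ln(P₁/P₂).
R T̄/g = 287.1 × 222 / 9.81 = 6497.1 m.
ln(661/282) = ln(2.3440) = 0.85186.
Δz = 6497.1 × 0.85186 = 5534.6 m.

Δz ≈ 5550 m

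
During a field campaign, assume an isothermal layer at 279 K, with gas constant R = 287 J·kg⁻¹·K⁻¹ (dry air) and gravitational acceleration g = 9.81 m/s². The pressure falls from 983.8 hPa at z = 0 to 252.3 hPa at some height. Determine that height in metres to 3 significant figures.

z ≈ 11100 m

Scale height: H = RT/g = 287 × 279 / 9.81 = 8162.4 m.
Invert the barometric formula: z = H ln(P₀/P).
P₀/P = 983.8/252.3 = 3.8993; ln(3.8993) = 1.3608.
z = 8162.4 × 1.3608 = 11107 m.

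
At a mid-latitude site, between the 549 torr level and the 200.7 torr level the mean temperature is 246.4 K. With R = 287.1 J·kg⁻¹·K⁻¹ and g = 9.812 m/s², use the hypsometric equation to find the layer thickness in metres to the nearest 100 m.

Δz ≈ 7300 m

Hypsometric equation: Δz = (R T̄/g) ln(P₁/P₂).
R T̄/g = 287.1 × 246.4 / 9.812 = 7209.7 m.
ln(549/200.7) = ln(2.7354) = 1.0063.
Δz = 7209.7 × 1.0063 = 7255.1 m.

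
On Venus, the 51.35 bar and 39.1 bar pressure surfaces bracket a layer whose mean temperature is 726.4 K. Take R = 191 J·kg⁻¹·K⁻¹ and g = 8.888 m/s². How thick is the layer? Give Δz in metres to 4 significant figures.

Hypsometric equation: Δz = (R T̄/g) ln(P₁/P₂).
R T̄/g = 191 × 726.4 / 8.888 = 15610 m.
ln(51.35/39.1) = ln(1.3133) = 0.27254.
Δz = 15610 × 0.27254 = 4254.3 m.

Δz ≈ 4254 m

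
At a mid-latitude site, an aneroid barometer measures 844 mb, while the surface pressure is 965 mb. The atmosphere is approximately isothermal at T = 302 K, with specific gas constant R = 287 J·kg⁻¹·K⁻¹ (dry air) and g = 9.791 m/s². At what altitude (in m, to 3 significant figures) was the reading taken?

z ≈ 1190 m

Scale height: H = RT/g = 287 × 302 / 9.791 = 8852.4 m.
Invert the barometric formula: z = H ln(P₀/P).
P₀/P = 965/844 = 1.1434; ln(1.1434) = 0.13401.
z = 8852.4 × 0.13401 = 1186.3 m.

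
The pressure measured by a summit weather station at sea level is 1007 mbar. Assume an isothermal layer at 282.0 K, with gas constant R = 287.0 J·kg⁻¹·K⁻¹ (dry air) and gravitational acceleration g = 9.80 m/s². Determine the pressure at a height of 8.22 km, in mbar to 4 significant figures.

Scale height: H = RT/g = 287.0 × 282.0 / 9.80 = 8258.6 m.
Barometric formula: P = P₀ exp(−z/H).
z/H = 8220.0/8258.6 = 0.99533; exp(−0.99533) = 0.36960.
P = 1007 × 0.36960 = 372.19 mbar.

P ≈ 372.2 mbar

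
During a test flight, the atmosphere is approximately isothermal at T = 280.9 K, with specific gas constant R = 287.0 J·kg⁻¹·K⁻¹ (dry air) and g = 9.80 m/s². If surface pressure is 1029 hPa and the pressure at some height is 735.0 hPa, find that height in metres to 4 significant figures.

Scale height: H = RT/g = 287.0 × 280.9 / 9.80 = 8226.4 m.
Invert the barometric formula: z = H ln(P₀/P).
P₀/P = 1029/735.0 = 1.4000; ln(1.4000) = 0.33647.
z = 8226.4 × 0.33647 = 2767.9 m.

z ≈ 2768 m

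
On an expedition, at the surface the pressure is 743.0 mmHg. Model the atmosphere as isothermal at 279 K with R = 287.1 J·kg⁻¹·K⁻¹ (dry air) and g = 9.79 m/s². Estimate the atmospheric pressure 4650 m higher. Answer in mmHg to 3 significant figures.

Scale height: H = RT/g = 287.1 × 279 / 9.79 = 8181.9 m.
Barometric formula: P = P₀ exp(−z/H).
z/H = 4650.0/8181.9 = 0.56833; exp(−0.56833) = 0.56647.
P = 743.0 × 0.56647 = 420.89 mmHg.

P ≈ 421 mmHg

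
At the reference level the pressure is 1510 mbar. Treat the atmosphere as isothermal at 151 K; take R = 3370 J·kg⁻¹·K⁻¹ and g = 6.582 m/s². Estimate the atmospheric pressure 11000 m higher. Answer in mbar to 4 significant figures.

P ≈ 1310 mbar

Scale height: H = RT/g = 3370 × 151 / 6.582 = 77312 m.
Barometric formula: P = P₀ exp(−z/H).
z/H = 11000/77312 = 0.14228; exp(−0.14228) = 0.86738.
P = 1510 × 0.86738 = 1309.7 mbar.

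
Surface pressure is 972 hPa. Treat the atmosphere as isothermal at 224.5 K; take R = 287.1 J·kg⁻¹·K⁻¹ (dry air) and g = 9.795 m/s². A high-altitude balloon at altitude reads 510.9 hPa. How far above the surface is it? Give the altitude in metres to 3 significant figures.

z ≈ 4230 m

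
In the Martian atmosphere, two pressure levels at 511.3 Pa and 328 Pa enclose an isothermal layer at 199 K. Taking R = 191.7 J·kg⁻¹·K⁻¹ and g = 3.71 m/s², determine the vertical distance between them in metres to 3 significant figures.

Hypsometric equation: Δz = (R T̄/g) ln(P₁/P₂).
R T̄/g = 191.7 × 199 / 3.71 = 10283 m.
ln(511.3/328) = ln(1.5588) = 0.44392.
Δz = 10283 × 0.44392 = 4564.8 m.

Δz ≈ 4560 m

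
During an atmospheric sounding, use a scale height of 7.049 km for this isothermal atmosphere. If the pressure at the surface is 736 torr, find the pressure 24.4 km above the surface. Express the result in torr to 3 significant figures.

P ≈ 23.1 torr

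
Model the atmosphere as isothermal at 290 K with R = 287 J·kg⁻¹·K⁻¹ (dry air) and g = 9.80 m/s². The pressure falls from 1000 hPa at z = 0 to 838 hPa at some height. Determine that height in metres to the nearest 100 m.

Scale height: H = RT/g = 287 × 290 / 9.80 = 8492.9 m.
Invert the barometric formula: z = H ln(P₀/P).
P₀/P = 1000/838 = 1.1933; ln(1.1933) = 0.17672.
z = 8492.9 × 0.17672 = 1500.9 m.

z ≈ 1500 m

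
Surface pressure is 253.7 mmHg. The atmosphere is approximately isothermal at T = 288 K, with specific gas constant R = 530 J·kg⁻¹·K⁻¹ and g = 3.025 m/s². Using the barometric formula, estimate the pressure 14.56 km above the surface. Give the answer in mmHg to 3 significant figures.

P ≈ 190 mmHg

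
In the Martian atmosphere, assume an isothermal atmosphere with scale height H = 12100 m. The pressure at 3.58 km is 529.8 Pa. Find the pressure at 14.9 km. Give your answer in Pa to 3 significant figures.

P ≈ 208 Pa

Between two levels, P₂ = P₁ exp(−Δz/H) with Δz = z₂ − z₁.
Δz = 14900 − 3580.0 = 11320 m; Δz/H = 11320/12100 = 0.93554.
P₂ = 529.8 × exp(−0.93554) = 529.8 × 0.39237 = 207.88 Pa.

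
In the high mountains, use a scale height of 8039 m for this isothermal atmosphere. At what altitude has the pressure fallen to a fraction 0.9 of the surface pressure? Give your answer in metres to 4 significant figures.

z ≈ 847.0 m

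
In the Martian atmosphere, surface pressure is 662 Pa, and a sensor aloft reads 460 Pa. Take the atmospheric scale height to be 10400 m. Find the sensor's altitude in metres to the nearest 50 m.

z ≈ 3800 m

Invert the barometric formula: z = H ln(P₀/P).
P₀/P = 662/460 = 1.4391; ln(1.4391) = 0.36402.
z = 10400 × 0.36402 = 3785.8 m.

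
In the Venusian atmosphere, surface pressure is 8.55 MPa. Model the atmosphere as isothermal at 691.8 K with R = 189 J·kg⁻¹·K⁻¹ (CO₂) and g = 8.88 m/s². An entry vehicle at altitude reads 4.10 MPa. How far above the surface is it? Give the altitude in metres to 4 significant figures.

Scale height: H = RT/g = 189 × 691.8 / 8.88 = 14724 m.
Invert the barometric formula: z = H ln(P₀/P).
P₀/P = 8.55/4.10 = 2.0854; ln(2.0854) = 0.73496.
z = 14724 × 0.73496 = 10822 m.

z ≈ 10820 m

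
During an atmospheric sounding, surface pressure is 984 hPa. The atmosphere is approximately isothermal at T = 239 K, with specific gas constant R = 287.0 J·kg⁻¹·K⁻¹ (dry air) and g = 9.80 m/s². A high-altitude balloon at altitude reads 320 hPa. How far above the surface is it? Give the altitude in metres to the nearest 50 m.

Scale height: H = RT/g = 287.0 × 239 / 9.80 = 6999.3 m.
Invert the barometric formula: z = H ln(P₀/P).
P₀/P = 984/320 = 3.0750; ln(3.0750) = 1.1233.
z = 6999.3 × 1.1233 = 7862.3 m.

z ≈ 7850 m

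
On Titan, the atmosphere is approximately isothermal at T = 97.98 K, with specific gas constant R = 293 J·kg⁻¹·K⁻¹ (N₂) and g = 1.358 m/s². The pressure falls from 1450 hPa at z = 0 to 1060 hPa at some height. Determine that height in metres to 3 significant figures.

z ≈ 6620 m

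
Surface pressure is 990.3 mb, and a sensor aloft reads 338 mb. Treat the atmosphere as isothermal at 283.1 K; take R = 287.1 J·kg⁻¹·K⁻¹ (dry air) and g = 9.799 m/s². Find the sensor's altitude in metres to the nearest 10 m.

Scale height: H = RT/g = 287.1 × 283.1 / 9.799 = 8294.5 m.
Invert the barometric formula: z = H ln(P₀/P).
P₀/P = 990.3/338 = 2.9299; ln(2.9299) = 1.0750.
z = 8294.5 × 1.0750 = 8916.6 m.

z ≈ 8920 m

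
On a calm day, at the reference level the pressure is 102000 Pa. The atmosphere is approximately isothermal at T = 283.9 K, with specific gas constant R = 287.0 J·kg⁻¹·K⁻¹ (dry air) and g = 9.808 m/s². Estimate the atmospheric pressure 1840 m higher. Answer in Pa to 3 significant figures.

Scale height: H = RT/g = 287.0 × 283.9 / 9.808 = 8307.4 m.
Barometric formula: P = P₀ exp(−z/H).
z/H = 1840.0/8307.4 = 0.22149; exp(−0.22149) = 0.80132.
P = 102000 × 0.80132 = 81735 Pa.

P ≈ 81700 Pa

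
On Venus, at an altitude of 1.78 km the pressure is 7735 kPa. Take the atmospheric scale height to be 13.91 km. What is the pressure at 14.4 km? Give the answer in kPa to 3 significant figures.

Between two levels, P₂ = P₁ exp(−Δz/H) with Δz = z₂ − z₁.
Δz = 14400 − 1780.0 = 12620 m; Δz/H = 12620/13910 = 0.90726.
P₂ = 7735 × exp(−0.90726) = 7735 × 0.40363 = 3122.1 kPa.

P ≈ 3120 kPa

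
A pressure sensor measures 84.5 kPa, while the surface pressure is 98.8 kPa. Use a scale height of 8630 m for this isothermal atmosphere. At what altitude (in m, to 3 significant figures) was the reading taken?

Invert the barometric formula: z = H ln(P₀/P).
P₀/P = 98.8/84.5 = 1.1692; ln(1.1692) = 0.15632.
z = 8630.0 × 0.15632 = 1349.0 m.

z ≈ 1350 m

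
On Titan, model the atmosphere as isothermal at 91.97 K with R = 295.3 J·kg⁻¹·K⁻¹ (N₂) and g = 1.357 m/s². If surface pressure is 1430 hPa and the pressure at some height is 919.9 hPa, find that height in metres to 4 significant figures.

z ≈ 8829 m

Scale height: H = RT/g = 295.3 × 91.97 / 1.357 = 20014 m.
Invert the barometric formula: z = H ln(P₀/P).
P₀/P = 1430/919.9 = 1.5545; ln(1.5545) = 0.44115.
z = 20014 × 0.44115 = 8829.2 m.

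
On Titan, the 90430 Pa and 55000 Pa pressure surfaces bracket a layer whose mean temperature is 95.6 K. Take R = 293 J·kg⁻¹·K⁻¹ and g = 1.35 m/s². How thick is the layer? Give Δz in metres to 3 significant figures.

Δz ≈ 10300 m

Hypsometric equation: Δz = (R T̄/g) ln(P₁/P₂).
R T̄/g = 293 × 95.6 / 1.35 = 20749 m.
ln(90430/55000) = ln(1.6442) = 0.49725.
Δz = 20749 × 0.49725 = 10317 m.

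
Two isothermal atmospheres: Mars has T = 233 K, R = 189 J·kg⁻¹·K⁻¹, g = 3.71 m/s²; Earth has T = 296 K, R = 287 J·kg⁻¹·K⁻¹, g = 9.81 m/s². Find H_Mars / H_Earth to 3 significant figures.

H_Mars/H_Earth ≈ 1.37

H = RT/g for each body.
H_Mars = 189 × 233 / 3.71 = 11870 m.
H_Earth = 287 × 296 / 9.81 = 8659.7 m.
H_Mars/H_Earth = 11870/8659.7 = 1.3707.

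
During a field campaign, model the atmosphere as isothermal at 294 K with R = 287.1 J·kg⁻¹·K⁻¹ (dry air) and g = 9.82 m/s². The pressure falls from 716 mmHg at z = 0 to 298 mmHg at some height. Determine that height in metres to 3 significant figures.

Scale height: H = RT/g = 287.1 × 294 / 9.82 = 8595.5 m.
Invert the barometric formula: z = H ln(P₀/P).
P₀/P = 716/298 = 2.4027; ln(2.4027) = 0.87659.
z = 8595.5 × 0.87659 = 7534.7 m.

z ≈ 7530 m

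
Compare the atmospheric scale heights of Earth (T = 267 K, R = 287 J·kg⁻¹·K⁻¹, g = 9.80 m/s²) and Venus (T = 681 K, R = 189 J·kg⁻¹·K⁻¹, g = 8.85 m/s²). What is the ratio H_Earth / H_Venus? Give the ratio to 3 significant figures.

H_Earth/H_Venus ≈ 0.538

H = RT/g for each body.
H_Earth = 287 × 267 / 9.80 = 7819.3 m.
H_Venus = 189 × 681 / 8.85 = 14543 m.
H_Earth/H_Venus = 7819.3/14543 = 0.53767.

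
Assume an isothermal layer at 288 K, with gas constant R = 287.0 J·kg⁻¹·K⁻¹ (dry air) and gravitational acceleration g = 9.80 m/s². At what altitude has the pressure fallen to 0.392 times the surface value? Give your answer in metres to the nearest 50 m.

Scale height: H = RT/g = 287.0 × 288 / 9.80 = 8434.3 m.
Set P/P₀ = exp(−z/H) = 0.392, so z = −H ln(0.392).
−ln(0.392) = 0.93649; z = 8434.3 × 0.93649 = 7898.6 m.

z ≈ 7900 m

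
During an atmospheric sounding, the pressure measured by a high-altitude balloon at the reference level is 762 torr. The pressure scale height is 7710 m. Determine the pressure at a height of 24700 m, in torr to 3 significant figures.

Barometric formula: P = P₀ exp(−z/H).
z/H = 24700/7710.0 = 3.2036; exp(−3.2036) = 0.040616.
P = 762 × 0.040616 = 30.949 torr.

P ≈ 30.9 torr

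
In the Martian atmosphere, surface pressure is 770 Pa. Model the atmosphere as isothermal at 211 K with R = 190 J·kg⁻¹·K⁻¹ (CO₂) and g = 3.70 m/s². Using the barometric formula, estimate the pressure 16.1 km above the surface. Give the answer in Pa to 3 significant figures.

P ≈ 174 Pa

Scale height: H = RT/g = 190 × 211 / 3.70 = 10835 m.
Barometric formula: P = P₀ exp(−z/H).
z/H = 16100/10835 = 1.4859; exp(−1.4859) = 0.22630.
P = 770 × 0.22630 = 174.25 Pa.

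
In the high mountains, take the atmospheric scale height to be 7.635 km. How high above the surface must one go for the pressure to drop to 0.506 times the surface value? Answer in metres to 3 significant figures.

Set P/P₀ = exp(−z/H) = 0.506, so z = −H ln(0.506).
−ln(0.506) = 0.68122; z = 7635.0 × 0.68122 = 5201.1 m.

z ≈ 5200 m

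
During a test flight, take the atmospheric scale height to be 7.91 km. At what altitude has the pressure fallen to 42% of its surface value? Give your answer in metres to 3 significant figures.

Set P/P₀ = exp(−z/H) = 0.42, so z = −H ln(0.42).
−ln(0.42) = 0.86750; z = 7910.0 × 0.86750 = 6861.9 m.

z ≈ 6860 m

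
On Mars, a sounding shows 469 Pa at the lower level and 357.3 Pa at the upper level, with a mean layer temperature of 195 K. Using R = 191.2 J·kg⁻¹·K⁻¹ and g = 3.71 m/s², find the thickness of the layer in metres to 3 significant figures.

Hypsometric equation: Δz = (R T̄/g) ln(P₁/P₂).
R T̄/g = 191.2 × 195 / 3.71 = 10050 m.
ln(469/357.3) = ln(1.3126) = 0.27201.
Δz = 10050 × 0.27201 = 2733.7 m.

Δz ≈ 2730 m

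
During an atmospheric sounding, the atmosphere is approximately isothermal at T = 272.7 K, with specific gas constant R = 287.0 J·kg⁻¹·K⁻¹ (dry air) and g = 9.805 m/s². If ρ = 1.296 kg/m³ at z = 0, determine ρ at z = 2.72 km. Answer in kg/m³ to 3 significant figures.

ρ ≈ 0.922 kg/m³

Scale height: H = RT/g = 287.0 × 272.7 / 9.805 = 7982.1 m.
In an isothermal atmosphere, density decays like pressure: ρ = ρ₀ exp(−z/H).
z/H = 2720.0/7982.1 = 0.34076; exp(−0.34076) = 0.71123.
ρ = 1.296 × 0.71123 = 0.92175 kg/m³.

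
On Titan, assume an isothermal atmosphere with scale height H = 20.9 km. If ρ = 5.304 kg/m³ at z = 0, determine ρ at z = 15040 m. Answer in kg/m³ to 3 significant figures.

In an isothermal atmosphere, density decays like pressure: ρ = ρ₀ exp(−z/H).
z/H = 15040/20900 = 0.71962; exp(−0.71962) = 0.48694.
ρ = 5.304 × 0.48694 = 2.5827 kg/m³.

ρ ≈ 2.58 kg/m³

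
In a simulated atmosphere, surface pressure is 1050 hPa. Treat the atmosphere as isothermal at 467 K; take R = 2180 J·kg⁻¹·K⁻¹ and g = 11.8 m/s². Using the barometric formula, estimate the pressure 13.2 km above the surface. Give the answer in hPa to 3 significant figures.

Scale height: H = RT/g = 2180 × 467 / 11.8 = 86276 m.
Barometric formula: P = P₀ exp(−z/H).
z/H = 13200/86276 = 0.15300; exp(−0.15300) = 0.85813.
P = 1050 × 0.85813 = 901.04 hPa.

P ≈ 901 hPa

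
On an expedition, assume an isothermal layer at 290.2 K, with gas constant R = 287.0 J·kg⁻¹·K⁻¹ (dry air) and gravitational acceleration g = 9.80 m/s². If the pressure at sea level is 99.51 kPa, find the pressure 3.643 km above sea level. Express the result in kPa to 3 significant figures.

P ≈ 64.8 kPa

Scale height: H = RT/g = 287.0 × 290.2 / 9.80 = 8498.7 m.
Barometric formula: P = P₀ exp(−z/H).
z/H = 3643.0/8498.7 = 0.42865; exp(−0.42865) = 0.65139.
P = 99.51 × 0.65139 = 64.820 kPa.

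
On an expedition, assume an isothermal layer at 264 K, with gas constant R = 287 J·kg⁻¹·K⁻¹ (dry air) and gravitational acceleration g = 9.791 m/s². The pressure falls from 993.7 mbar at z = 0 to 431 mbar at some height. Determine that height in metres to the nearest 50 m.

Scale height: H = RT/g = 287 × 264 / 9.791 = 7738.5 m.
Invert the barometric formula: z = H ln(P₀/P).
P₀/P = 993.7/431 = 2.3056; ln(2.3056) = 0.83534.
z = 7738.5 × 0.83534 = 6464.3 m.

z ≈ 6450 m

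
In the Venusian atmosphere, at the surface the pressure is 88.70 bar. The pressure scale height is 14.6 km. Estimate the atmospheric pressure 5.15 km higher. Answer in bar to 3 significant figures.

Barometric formula: P = P₀ exp(−z/H).
z/H = 5150.0/14600 = 0.35274; exp(−0.35274) = 0.70276.
P = 88.70 × 0.70276 = 62.335 bar.

P ≈ 62.3 bar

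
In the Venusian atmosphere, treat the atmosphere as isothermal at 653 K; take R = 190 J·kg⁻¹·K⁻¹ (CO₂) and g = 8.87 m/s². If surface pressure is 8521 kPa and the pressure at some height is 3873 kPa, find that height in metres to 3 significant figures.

z ≈ 11000 m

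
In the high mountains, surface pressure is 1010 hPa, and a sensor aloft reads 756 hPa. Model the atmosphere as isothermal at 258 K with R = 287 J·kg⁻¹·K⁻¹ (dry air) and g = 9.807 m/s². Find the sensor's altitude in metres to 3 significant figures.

z ≈ 2190 m

Scale height: H = RT/g = 287 × 258 / 9.807 = 7550.3 m.
Invert the barometric formula: z = H ln(P₀/P).
P₀/P = 1010/756 = 1.3360; ln(1.3360) = 0.28968.
z = 7550.3 × 0.28968 = 2187.2 m.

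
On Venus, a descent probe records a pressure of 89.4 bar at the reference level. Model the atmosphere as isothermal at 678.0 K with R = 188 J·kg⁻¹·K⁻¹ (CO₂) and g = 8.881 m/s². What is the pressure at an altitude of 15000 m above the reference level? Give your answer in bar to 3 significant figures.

Scale height: H = RT/g = 188 × 678.0 / 8.881 = 14352 m.
Barometric formula: P = P₀ exp(−z/H).
z/H = 15000/14352 = 1.0452; exp(−1.0452) = 0.35162.
P = 89.4 × 0.35162 = 31.435 bar.

P ≈ 31.4 bar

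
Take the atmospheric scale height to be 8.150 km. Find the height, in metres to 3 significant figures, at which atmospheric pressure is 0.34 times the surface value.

Set P/P₀ = exp(−z/H) = 0.34, so z = −H ln(0.34).
−ln(0.34) = 1.0788; z = 8150.0 × 1.0788 = 8792.2 m.

z ≈ 8790 m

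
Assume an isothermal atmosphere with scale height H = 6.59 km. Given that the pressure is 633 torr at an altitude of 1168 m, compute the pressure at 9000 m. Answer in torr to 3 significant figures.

Between two levels, P₂ = P₁ exp(−Δz/H) with Δz = z₂ − z₁.
Δz = 9000.0 − 1168.0 = 7832.0 m; Δz/H = 7832.0/6590.0 = 1.1885.
P₂ = 633 × exp(−1.1885) = 633 × 0.30468 = 192.86 torr.

P ≈ 193 torr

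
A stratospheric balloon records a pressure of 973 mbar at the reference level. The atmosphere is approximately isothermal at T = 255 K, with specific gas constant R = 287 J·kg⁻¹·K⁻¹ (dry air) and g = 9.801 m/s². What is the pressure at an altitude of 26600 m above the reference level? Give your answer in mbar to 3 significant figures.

Scale height: H = RT/g = 287 × 255 / 9.801 = 7467.1 m.
Barometric formula: P = P₀ exp(−z/H).
z/H = 26600/7467.1 = 3.5623; exp(−3.5623) = 0.028373.
P = 973 × 0.028373 = 27.607 mbar.

P ≈ 27.6 mbar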